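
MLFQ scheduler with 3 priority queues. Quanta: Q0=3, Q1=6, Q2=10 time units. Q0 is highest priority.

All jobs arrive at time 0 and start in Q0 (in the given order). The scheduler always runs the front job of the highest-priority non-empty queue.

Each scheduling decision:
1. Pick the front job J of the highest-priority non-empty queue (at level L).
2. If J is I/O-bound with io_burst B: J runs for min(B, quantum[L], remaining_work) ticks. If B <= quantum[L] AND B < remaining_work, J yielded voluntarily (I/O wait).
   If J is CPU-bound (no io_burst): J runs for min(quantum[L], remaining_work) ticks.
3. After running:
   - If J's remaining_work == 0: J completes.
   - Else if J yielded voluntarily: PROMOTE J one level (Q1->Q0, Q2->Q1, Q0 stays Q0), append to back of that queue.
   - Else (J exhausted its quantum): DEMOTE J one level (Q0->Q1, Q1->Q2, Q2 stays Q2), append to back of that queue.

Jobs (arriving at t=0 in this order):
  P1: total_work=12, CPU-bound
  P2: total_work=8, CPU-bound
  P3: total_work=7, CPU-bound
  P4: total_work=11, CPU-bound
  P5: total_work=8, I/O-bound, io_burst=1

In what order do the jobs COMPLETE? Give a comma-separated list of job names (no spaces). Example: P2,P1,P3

Answer: P5,P2,P3,P1,P4

Derivation:
t=0-3: P1@Q0 runs 3, rem=9, quantum used, demote→Q1. Q0=[P2,P3,P4,P5] Q1=[P1] Q2=[]
t=3-6: P2@Q0 runs 3, rem=5, quantum used, demote→Q1. Q0=[P3,P4,P5] Q1=[P1,P2] Q2=[]
t=6-9: P3@Q0 runs 3, rem=4, quantum used, demote→Q1. Q0=[P4,P5] Q1=[P1,P2,P3] Q2=[]
t=9-12: P4@Q0 runs 3, rem=8, quantum used, demote→Q1. Q0=[P5] Q1=[P1,P2,P3,P4] Q2=[]
t=12-13: P5@Q0 runs 1, rem=7, I/O yield, promote→Q0. Q0=[P5] Q1=[P1,P2,P3,P4] Q2=[]
t=13-14: P5@Q0 runs 1, rem=6, I/O yield, promote→Q0. Q0=[P5] Q1=[P1,P2,P3,P4] Q2=[]
t=14-15: P5@Q0 runs 1, rem=5, I/O yield, promote→Q0. Q0=[P5] Q1=[P1,P2,P3,P4] Q2=[]
t=15-16: P5@Q0 runs 1, rem=4, I/O yield, promote→Q0. Q0=[P5] Q1=[P1,P2,P3,P4] Q2=[]
t=16-17: P5@Q0 runs 1, rem=3, I/O yield, promote→Q0. Q0=[P5] Q1=[P1,P2,P3,P4] Q2=[]
t=17-18: P5@Q0 runs 1, rem=2, I/O yield, promote→Q0. Q0=[P5] Q1=[P1,P2,P3,P4] Q2=[]
t=18-19: P5@Q0 runs 1, rem=1, I/O yield, promote→Q0. Q0=[P5] Q1=[P1,P2,P3,P4] Q2=[]
t=19-20: P5@Q0 runs 1, rem=0, completes. Q0=[] Q1=[P1,P2,P3,P4] Q2=[]
t=20-26: P1@Q1 runs 6, rem=3, quantum used, demote→Q2. Q0=[] Q1=[P2,P3,P4] Q2=[P1]
t=26-31: P2@Q1 runs 5, rem=0, completes. Q0=[] Q1=[P3,P4] Q2=[P1]
t=31-35: P3@Q1 runs 4, rem=0, completes. Q0=[] Q1=[P4] Q2=[P1]
t=35-41: P4@Q1 runs 6, rem=2, quantum used, demote→Q2. Q0=[] Q1=[] Q2=[P1,P4]
t=41-44: P1@Q2 runs 3, rem=0, completes. Q0=[] Q1=[] Q2=[P4]
t=44-46: P4@Q2 runs 2, rem=0, completes. Q0=[] Q1=[] Q2=[]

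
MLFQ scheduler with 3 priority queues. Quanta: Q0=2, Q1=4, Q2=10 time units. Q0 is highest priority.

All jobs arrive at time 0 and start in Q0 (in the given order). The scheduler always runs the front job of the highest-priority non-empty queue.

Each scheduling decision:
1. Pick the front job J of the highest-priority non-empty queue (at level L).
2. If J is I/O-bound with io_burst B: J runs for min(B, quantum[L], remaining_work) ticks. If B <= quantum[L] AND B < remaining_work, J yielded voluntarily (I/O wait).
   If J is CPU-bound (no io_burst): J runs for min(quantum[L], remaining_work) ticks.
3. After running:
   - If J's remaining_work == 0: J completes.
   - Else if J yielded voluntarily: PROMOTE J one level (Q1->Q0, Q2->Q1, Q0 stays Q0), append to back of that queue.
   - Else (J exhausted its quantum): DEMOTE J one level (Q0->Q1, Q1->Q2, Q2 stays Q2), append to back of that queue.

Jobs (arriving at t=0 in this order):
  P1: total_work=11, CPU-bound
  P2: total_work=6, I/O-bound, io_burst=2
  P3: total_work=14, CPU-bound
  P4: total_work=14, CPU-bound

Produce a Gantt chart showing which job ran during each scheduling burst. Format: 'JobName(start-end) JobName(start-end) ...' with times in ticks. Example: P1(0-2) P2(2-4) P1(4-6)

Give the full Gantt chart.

Answer: P1(0-2) P2(2-4) P3(4-6) P4(6-8) P2(8-10) P2(10-12) P1(12-16) P3(16-20) P4(20-24) P1(24-29) P3(29-37) P4(37-45)

Derivation:
t=0-2: P1@Q0 runs 2, rem=9, quantum used, demote→Q1. Q0=[P2,P3,P4] Q1=[P1] Q2=[]
t=2-4: P2@Q0 runs 2, rem=4, I/O yield, promote→Q0. Q0=[P3,P4,P2] Q1=[P1] Q2=[]
t=4-6: P3@Q0 runs 2, rem=12, quantum used, demote→Q1. Q0=[P4,P2] Q1=[P1,P3] Q2=[]
t=6-8: P4@Q0 runs 2, rem=12, quantum used, demote→Q1. Q0=[P2] Q1=[P1,P3,P4] Q2=[]
t=8-10: P2@Q0 runs 2, rem=2, I/O yield, promote→Q0. Q0=[P2] Q1=[P1,P3,P4] Q2=[]
t=10-12: P2@Q0 runs 2, rem=0, completes. Q0=[] Q1=[P1,P3,P4] Q2=[]
t=12-16: P1@Q1 runs 4, rem=5, quantum used, demote→Q2. Q0=[] Q1=[P3,P4] Q2=[P1]
t=16-20: P3@Q1 runs 4, rem=8, quantum used, demote→Q2. Q0=[] Q1=[P4] Q2=[P1,P3]
t=20-24: P4@Q1 runs 4, rem=8, quantum used, demote→Q2. Q0=[] Q1=[] Q2=[P1,P3,P4]
t=24-29: P1@Q2 runs 5, rem=0, completes. Q0=[] Q1=[] Q2=[P3,P4]
t=29-37: P3@Q2 runs 8, rem=0, completes. Q0=[] Q1=[] Q2=[P4]
t=37-45: P4@Q2 runs 8, rem=0, completes. Q0=[] Q1=[] Q2=[]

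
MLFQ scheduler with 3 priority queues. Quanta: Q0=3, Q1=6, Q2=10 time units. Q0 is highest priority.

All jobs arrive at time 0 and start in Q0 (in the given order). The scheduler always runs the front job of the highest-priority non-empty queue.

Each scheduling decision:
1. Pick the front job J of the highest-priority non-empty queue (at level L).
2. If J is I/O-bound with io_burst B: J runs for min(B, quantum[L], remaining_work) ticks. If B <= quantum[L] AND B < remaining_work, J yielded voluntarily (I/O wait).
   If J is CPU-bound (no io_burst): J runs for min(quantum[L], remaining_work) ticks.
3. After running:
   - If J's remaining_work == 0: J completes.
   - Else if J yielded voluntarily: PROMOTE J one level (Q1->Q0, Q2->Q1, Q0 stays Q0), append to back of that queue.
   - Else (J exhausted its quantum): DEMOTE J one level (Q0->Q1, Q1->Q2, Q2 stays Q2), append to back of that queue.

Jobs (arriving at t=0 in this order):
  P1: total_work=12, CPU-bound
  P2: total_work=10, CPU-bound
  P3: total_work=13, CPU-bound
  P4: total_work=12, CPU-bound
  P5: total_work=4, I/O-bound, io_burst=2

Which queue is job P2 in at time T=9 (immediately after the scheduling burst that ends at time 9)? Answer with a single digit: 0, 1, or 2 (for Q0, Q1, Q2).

Answer: 1

Derivation:
t=0-3: P1@Q0 runs 3, rem=9, quantum used, demote→Q1. Q0=[P2,P3,P4,P5] Q1=[P1] Q2=[]
t=3-6: P2@Q0 runs 3, rem=7, quantum used, demote→Q1. Q0=[P3,P4,P5] Q1=[P1,P2] Q2=[]
t=6-9: P3@Q0 runs 3, rem=10, quantum used, demote→Q1. Q0=[P4,P5] Q1=[P1,P2,P3] Q2=[]
t=9-12: P4@Q0 runs 3, rem=9, quantum used, demote→Q1. Q0=[P5] Q1=[P1,P2,P3,P4] Q2=[]
t=12-14: P5@Q0 runs 2, rem=2, I/O yield, promote→Q0. Q0=[P5] Q1=[P1,P2,P3,P4] Q2=[]
t=14-16: P5@Q0 runs 2, rem=0, completes. Q0=[] Q1=[P1,P2,P3,P4] Q2=[]
t=16-22: P1@Q1 runs 6, rem=3, quantum used, demote→Q2. Q0=[] Q1=[P2,P3,P4] Q2=[P1]
t=22-28: P2@Q1 runs 6, rem=1, quantum used, demote→Q2. Q0=[] Q1=[P3,P4] Q2=[P1,P2]
t=28-34: P3@Q1 runs 6, rem=4, quantum used, demote→Q2. Q0=[] Q1=[P4] Q2=[P1,P2,P3]
t=34-40: P4@Q1 runs 6, rem=3, quantum used, demote→Q2. Q0=[] Q1=[] Q2=[P1,P2,P3,P4]
t=40-43: P1@Q2 runs 3, rem=0, completes. Q0=[] Q1=[] Q2=[P2,P3,P4]
t=43-44: P2@Q2 runs 1, rem=0, completes. Q0=[] Q1=[] Q2=[P3,P4]
t=44-48: P3@Q2 runs 4, rem=0, completes. Q0=[] Q1=[] Q2=[P4]
t=48-51: P4@Q2 runs 3, rem=0, completes. Q0=[] Q1=[] Q2=[]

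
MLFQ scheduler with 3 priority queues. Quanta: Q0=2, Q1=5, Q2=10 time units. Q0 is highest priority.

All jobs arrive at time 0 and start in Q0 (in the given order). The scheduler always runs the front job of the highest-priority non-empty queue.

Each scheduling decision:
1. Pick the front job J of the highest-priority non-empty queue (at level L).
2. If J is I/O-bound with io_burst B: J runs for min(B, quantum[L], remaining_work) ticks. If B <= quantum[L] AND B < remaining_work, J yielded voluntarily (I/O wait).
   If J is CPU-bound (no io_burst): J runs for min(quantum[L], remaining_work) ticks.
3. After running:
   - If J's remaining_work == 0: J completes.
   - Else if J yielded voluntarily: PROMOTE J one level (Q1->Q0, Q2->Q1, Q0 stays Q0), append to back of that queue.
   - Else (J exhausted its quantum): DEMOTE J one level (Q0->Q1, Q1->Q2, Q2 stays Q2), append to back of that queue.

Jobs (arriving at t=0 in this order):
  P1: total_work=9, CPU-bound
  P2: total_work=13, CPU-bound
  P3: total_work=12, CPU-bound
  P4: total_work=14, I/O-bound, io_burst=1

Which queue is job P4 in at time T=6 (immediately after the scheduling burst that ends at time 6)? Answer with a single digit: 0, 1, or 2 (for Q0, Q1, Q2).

Answer: 0

Derivation:
t=0-2: P1@Q0 runs 2, rem=7, quantum used, demote→Q1. Q0=[P2,P3,P4] Q1=[P1] Q2=[]
t=2-4: P2@Q0 runs 2, rem=11, quantum used, demote→Q1. Q0=[P3,P4] Q1=[P1,P2] Q2=[]
t=4-6: P3@Q0 runs 2, rem=10, quantum used, demote→Q1. Q0=[P4] Q1=[P1,P2,P3] Q2=[]
t=6-7: P4@Q0 runs 1, rem=13, I/O yield, promote→Q0. Q0=[P4] Q1=[P1,P2,P3] Q2=[]
t=7-8: P4@Q0 runs 1, rem=12, I/O yield, promote→Q0. Q0=[P4] Q1=[P1,P2,P3] Q2=[]
t=8-9: P4@Q0 runs 1, rem=11, I/O yield, promote→Q0. Q0=[P4] Q1=[P1,P2,P3] Q2=[]
t=9-10: P4@Q0 runs 1, rem=10, I/O yield, promote→Q0. Q0=[P4] Q1=[P1,P2,P3] Q2=[]
t=10-11: P4@Q0 runs 1, rem=9, I/O yield, promote→Q0. Q0=[P4] Q1=[P1,P2,P3] Q2=[]
t=11-12: P4@Q0 runs 1, rem=8, I/O yield, promote→Q0. Q0=[P4] Q1=[P1,P2,P3] Q2=[]
t=12-13: P4@Q0 runs 1, rem=7, I/O yield, promote→Q0. Q0=[P4] Q1=[P1,P2,P3] Q2=[]
t=13-14: P4@Q0 runs 1, rem=6, I/O yield, promote→Q0. Q0=[P4] Q1=[P1,P2,P3] Q2=[]
t=14-15: P4@Q0 runs 1, rem=5, I/O yield, promote→Q0. Q0=[P4] Q1=[P1,P2,P3] Q2=[]
t=15-16: P4@Q0 runs 1, rem=4, I/O yield, promote→Q0. Q0=[P4] Q1=[P1,P2,P3] Q2=[]
t=16-17: P4@Q0 runs 1, rem=3, I/O yield, promote→Q0. Q0=[P4] Q1=[P1,P2,P3] Q2=[]
t=17-18: P4@Q0 runs 1, rem=2, I/O yield, promote→Q0. Q0=[P4] Q1=[P1,P2,P3] Q2=[]
t=18-19: P4@Q0 runs 1, rem=1, I/O yield, promote→Q0. Q0=[P4] Q1=[P1,P2,P3] Q2=[]
t=19-20: P4@Q0 runs 1, rem=0, completes. Q0=[] Q1=[P1,P2,P3] Q2=[]
t=20-25: P1@Q1 runs 5, rem=2, quantum used, demote→Q2. Q0=[] Q1=[P2,P3] Q2=[P1]
t=25-30: P2@Q1 runs 5, rem=6, quantum used, demote→Q2. Q0=[] Q1=[P3] Q2=[P1,P2]
t=30-35: P3@Q1 runs 5, rem=5, quantum used, demote→Q2. Q0=[] Q1=[] Q2=[P1,P2,P3]
t=35-37: P1@Q2 runs 2, rem=0, completes. Q0=[] Q1=[] Q2=[P2,P3]
t=37-43: P2@Q2 runs 6, rem=0, completes. Q0=[] Q1=[] Q2=[P3]
t=43-48: P3@Q2 runs 5, rem=0, completes. Q0=[] Q1=[] Q2=[]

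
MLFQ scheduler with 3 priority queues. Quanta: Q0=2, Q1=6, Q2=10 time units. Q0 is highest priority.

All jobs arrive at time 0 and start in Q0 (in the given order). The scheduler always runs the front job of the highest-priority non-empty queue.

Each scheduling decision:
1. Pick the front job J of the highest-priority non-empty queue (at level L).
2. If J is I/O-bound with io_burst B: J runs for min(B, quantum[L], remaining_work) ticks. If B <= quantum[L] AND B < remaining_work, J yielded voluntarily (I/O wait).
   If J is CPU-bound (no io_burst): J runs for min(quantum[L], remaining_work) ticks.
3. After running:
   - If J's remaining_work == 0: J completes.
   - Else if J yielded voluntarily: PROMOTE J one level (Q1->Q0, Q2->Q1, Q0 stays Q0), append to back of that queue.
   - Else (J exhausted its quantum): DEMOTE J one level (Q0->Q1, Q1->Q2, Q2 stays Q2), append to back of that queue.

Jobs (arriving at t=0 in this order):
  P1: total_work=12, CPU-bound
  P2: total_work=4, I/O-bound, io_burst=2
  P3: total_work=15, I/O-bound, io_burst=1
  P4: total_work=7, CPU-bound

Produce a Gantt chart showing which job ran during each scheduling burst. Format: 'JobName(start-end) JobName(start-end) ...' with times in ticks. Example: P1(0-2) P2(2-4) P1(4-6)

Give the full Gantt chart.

t=0-2: P1@Q0 runs 2, rem=10, quantum used, demote→Q1. Q0=[P2,P3,P4] Q1=[P1] Q2=[]
t=2-4: P2@Q0 runs 2, rem=2, I/O yield, promote→Q0. Q0=[P3,P4,P2] Q1=[P1] Q2=[]
t=4-5: P3@Q0 runs 1, rem=14, I/O yield, promote→Q0. Q0=[P4,P2,P3] Q1=[P1] Q2=[]
t=5-7: P4@Q0 runs 2, rem=5, quantum used, demote→Q1. Q0=[P2,P3] Q1=[P1,P4] Q2=[]
t=7-9: P2@Q0 runs 2, rem=0, completes. Q0=[P3] Q1=[P1,P4] Q2=[]
t=9-10: P3@Q0 runs 1, rem=13, I/O yield, promote→Q0. Q0=[P3] Q1=[P1,P4] Q2=[]
t=10-11: P3@Q0 runs 1, rem=12, I/O yield, promote→Q0. Q0=[P3] Q1=[P1,P4] Q2=[]
t=11-12: P3@Q0 runs 1, rem=11, I/O yield, promote→Q0. Q0=[P3] Q1=[P1,P4] Q2=[]
t=12-13: P3@Q0 runs 1, rem=10, I/O yield, promote→Q0. Q0=[P3] Q1=[P1,P4] Q2=[]
t=13-14: P3@Q0 runs 1, rem=9, I/O yield, promote→Q0. Q0=[P3] Q1=[P1,P4] Q2=[]
t=14-15: P3@Q0 runs 1, rem=8, I/O yield, promote→Q0. Q0=[P3] Q1=[P1,P4] Q2=[]
t=15-16: P3@Q0 runs 1, rem=7, I/O yield, promote→Q0. Q0=[P3] Q1=[P1,P4] Q2=[]
t=16-17: P3@Q0 runs 1, rem=6, I/O yield, promote→Q0. Q0=[P3] Q1=[P1,P4] Q2=[]
t=17-18: P3@Q0 runs 1, rem=5, I/O yield, promote→Q0. Q0=[P3] Q1=[P1,P4] Q2=[]
t=18-19: P3@Q0 runs 1, rem=4, I/O yield, promote→Q0. Q0=[P3] Q1=[P1,P4] Q2=[]
t=19-20: P3@Q0 runs 1, rem=3, I/O yield, promote→Q0. Q0=[P3] Q1=[P1,P4] Q2=[]
t=20-21: P3@Q0 runs 1, rem=2, I/O yield, promote→Q0. Q0=[P3] Q1=[P1,P4] Q2=[]
t=21-22: P3@Q0 runs 1, rem=1, I/O yield, promote→Q0. Q0=[P3] Q1=[P1,P4] Q2=[]
t=22-23: P3@Q0 runs 1, rem=0, completes. Q0=[] Q1=[P1,P4] Q2=[]
t=23-29: P1@Q1 runs 6, rem=4, quantum used, demote→Q2. Q0=[] Q1=[P4] Q2=[P1]
t=29-34: P4@Q1 runs 5, rem=0, completes. Q0=[] Q1=[] Q2=[P1]
t=34-38: P1@Q2 runs 4, rem=0, completes. Q0=[] Q1=[] Q2=[]

Answer: P1(0-2) P2(2-4) P3(4-5) P4(5-7) P2(7-9) P3(9-10) P3(10-11) P3(11-12) P3(12-13) P3(13-14) P3(14-15) P3(15-16) P3(16-17) P3(17-18) P3(18-19) P3(19-20) P3(20-21) P3(21-22) P3(22-23) P1(23-29) P4(29-34) P1(34-38)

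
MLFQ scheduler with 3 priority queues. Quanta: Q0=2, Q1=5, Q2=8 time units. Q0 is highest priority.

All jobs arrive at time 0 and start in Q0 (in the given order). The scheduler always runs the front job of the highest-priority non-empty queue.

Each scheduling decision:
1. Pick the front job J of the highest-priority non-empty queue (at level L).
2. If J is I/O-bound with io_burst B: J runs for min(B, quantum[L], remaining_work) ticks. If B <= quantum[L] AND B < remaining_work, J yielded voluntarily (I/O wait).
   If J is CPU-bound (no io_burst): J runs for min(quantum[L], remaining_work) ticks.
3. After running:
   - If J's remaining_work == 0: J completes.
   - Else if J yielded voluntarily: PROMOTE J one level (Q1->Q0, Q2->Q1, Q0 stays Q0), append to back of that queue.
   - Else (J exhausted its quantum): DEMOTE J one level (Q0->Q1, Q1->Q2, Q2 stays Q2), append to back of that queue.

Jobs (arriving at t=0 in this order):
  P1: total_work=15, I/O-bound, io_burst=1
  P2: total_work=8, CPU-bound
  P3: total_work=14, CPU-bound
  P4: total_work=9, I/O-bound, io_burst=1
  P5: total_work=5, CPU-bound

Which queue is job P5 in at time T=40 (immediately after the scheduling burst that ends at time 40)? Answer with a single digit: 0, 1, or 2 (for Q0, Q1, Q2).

Answer: 1

Derivation:
t=0-1: P1@Q0 runs 1, rem=14, I/O yield, promote→Q0. Q0=[P2,P3,P4,P5,P1] Q1=[] Q2=[]
t=1-3: P2@Q0 runs 2, rem=6, quantum used, demote→Q1. Q0=[P3,P4,P5,P1] Q1=[P2] Q2=[]
t=3-5: P3@Q0 runs 2, rem=12, quantum used, demote→Q1. Q0=[P4,P5,P1] Q1=[P2,P3] Q2=[]
t=5-6: P4@Q0 runs 1, rem=8, I/O yield, promote→Q0. Q0=[P5,P1,P4] Q1=[P2,P3] Q2=[]
t=6-8: P5@Q0 runs 2, rem=3, quantum used, demote→Q1. Q0=[P1,P4] Q1=[P2,P3,P5] Q2=[]
t=8-9: P1@Q0 runs 1, rem=13, I/O yield, promote→Q0. Q0=[P4,P1] Q1=[P2,P3,P5] Q2=[]
t=9-10: P4@Q0 runs 1, rem=7, I/O yield, promote→Q0. Q0=[P1,P4] Q1=[P2,P3,P5] Q2=[]
t=10-11: P1@Q0 runs 1, rem=12, I/O yield, promote→Q0. Q0=[P4,P1] Q1=[P2,P3,P5] Q2=[]
t=11-12: P4@Q0 runs 1, rem=6, I/O yield, promote→Q0. Q0=[P1,P4] Q1=[P2,P3,P5] Q2=[]
t=12-13: P1@Q0 runs 1, rem=11, I/O yield, promote→Q0. Q0=[P4,P1] Q1=[P2,P3,P5] Q2=[]
t=13-14: P4@Q0 runs 1, rem=5, I/O yield, promote→Q0. Q0=[P1,P4] Q1=[P2,P3,P5] Q2=[]
t=14-15: P1@Q0 runs 1, rem=10, I/O yield, promote→Q0. Q0=[P4,P1] Q1=[P2,P3,P5] Q2=[]
t=15-16: P4@Q0 runs 1, rem=4, I/O yield, promote→Q0. Q0=[P1,P4] Q1=[P2,P3,P5] Q2=[]
t=16-17: P1@Q0 runs 1, rem=9, I/O yield, promote→Q0. Q0=[P4,P1] Q1=[P2,P3,P5] Q2=[]
t=17-18: P4@Q0 runs 1, rem=3, I/O yield, promote→Q0. Q0=[P1,P4] Q1=[P2,P3,P5] Q2=[]
t=18-19: P1@Q0 runs 1, rem=8, I/O yield, promote→Q0. Q0=[P4,P1] Q1=[P2,P3,P5] Q2=[]
t=19-20: P4@Q0 runs 1, rem=2, I/O yield, promote→Q0. Q0=[P1,P4] Q1=[P2,P3,P5] Q2=[]
t=20-21: P1@Q0 runs 1, rem=7, I/O yield, promote→Q0. Q0=[P4,P1] Q1=[P2,P3,P5] Q2=[]
t=21-22: P4@Q0 runs 1, rem=1, I/O yield, promote→Q0. Q0=[P1,P4] Q1=[P2,P3,P5] Q2=[]
t=22-23: P1@Q0 runs 1, rem=6, I/O yield, promote→Q0. Q0=[P4,P1] Q1=[P2,P3,P5] Q2=[]
t=23-24: P4@Q0 runs 1, rem=0, completes. Q0=[P1] Q1=[P2,P3,P5] Q2=[]
t=24-25: P1@Q0 runs 1, rem=5, I/O yield, promote→Q0. Q0=[P1] Q1=[P2,P3,P5] Q2=[]
t=25-26: P1@Q0 runs 1, rem=4, I/O yield, promote→Q0. Q0=[P1] Q1=[P2,P3,P5] Q2=[]
t=26-27: P1@Q0 runs 1, rem=3, I/O yield, promote→Q0. Q0=[P1] Q1=[P2,P3,P5] Q2=[]
t=27-28: P1@Q0 runs 1, rem=2, I/O yield, promote→Q0. Q0=[P1] Q1=[P2,P3,P5] Q2=[]
t=28-29: P1@Q0 runs 1, rem=1, I/O yield, promote→Q0. Q0=[P1] Q1=[P2,P3,P5] Q2=[]
t=29-30: P1@Q0 runs 1, rem=0, completes. Q0=[] Q1=[P2,P3,P5] Q2=[]
t=30-35: P2@Q1 runs 5, rem=1, quantum used, demote→Q2. Q0=[] Q1=[P3,P5] Q2=[P2]
t=35-40: P3@Q1 runs 5, rem=7, quantum used, demote→Q2. Q0=[] Q1=[P5] Q2=[P2,P3]
t=40-43: P5@Q1 runs 3, rem=0, completes. Q0=[] Q1=[] Q2=[P2,P3]
t=43-44: P2@Q2 runs 1, rem=0, completes. Q0=[] Q1=[] Q2=[P3]
t=44-51: P3@Q2 runs 7, rem=0, completes. Q0=[] Q1=[] Q2=[]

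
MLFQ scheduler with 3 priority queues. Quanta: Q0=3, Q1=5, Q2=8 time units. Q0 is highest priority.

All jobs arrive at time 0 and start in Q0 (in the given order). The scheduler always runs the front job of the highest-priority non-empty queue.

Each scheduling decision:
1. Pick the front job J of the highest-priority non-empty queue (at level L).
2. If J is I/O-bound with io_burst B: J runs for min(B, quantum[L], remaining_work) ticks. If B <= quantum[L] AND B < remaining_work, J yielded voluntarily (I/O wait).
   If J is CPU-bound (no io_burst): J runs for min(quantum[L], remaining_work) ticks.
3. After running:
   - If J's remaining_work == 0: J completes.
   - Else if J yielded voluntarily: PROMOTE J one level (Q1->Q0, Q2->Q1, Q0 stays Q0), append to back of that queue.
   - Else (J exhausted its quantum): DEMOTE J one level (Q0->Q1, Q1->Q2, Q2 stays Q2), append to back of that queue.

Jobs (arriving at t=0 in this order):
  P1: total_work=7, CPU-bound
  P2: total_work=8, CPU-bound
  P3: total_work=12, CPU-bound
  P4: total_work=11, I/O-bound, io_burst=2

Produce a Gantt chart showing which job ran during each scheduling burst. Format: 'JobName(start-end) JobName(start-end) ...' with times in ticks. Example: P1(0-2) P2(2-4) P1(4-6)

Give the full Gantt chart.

t=0-3: P1@Q0 runs 3, rem=4, quantum used, demote→Q1. Q0=[P2,P3,P4] Q1=[P1] Q2=[]
t=3-6: P2@Q0 runs 3, rem=5, quantum used, demote→Q1. Q0=[P3,P4] Q1=[P1,P2] Q2=[]
t=6-9: P3@Q0 runs 3, rem=9, quantum used, demote→Q1. Q0=[P4] Q1=[P1,P2,P3] Q2=[]
t=9-11: P4@Q0 runs 2, rem=9, I/O yield, promote→Q0. Q0=[P4] Q1=[P1,P2,P3] Q2=[]
t=11-13: P4@Q0 runs 2, rem=7, I/O yield, promote→Q0. Q0=[P4] Q1=[P1,P2,P3] Q2=[]
t=13-15: P4@Q0 runs 2, rem=5, I/O yield, promote→Q0. Q0=[P4] Q1=[P1,P2,P3] Q2=[]
t=15-17: P4@Q0 runs 2, rem=3, I/O yield, promote→Q0. Q0=[P4] Q1=[P1,P2,P3] Q2=[]
t=17-19: P4@Q0 runs 2, rem=1, I/O yield, promote→Q0. Q0=[P4] Q1=[P1,P2,P3] Q2=[]
t=19-20: P4@Q0 runs 1, rem=0, completes. Q0=[] Q1=[P1,P2,P3] Q2=[]
t=20-24: P1@Q1 runs 4, rem=0, completes. Q0=[] Q1=[P2,P3] Q2=[]
t=24-29: P2@Q1 runs 5, rem=0, completes. Q0=[] Q1=[P3] Q2=[]
t=29-34: P3@Q1 runs 5, rem=4, quantum used, demote→Q2. Q0=[] Q1=[] Q2=[P3]
t=34-38: P3@Q2 runs 4, rem=0, completes. Q0=[] Q1=[] Q2=[]

Answer: P1(0-3) P2(3-6) P3(6-9) P4(9-11) P4(11-13) P4(13-15) P4(15-17) P4(17-19) P4(19-20) P1(20-24) P2(24-29) P3(29-34) P3(34-38)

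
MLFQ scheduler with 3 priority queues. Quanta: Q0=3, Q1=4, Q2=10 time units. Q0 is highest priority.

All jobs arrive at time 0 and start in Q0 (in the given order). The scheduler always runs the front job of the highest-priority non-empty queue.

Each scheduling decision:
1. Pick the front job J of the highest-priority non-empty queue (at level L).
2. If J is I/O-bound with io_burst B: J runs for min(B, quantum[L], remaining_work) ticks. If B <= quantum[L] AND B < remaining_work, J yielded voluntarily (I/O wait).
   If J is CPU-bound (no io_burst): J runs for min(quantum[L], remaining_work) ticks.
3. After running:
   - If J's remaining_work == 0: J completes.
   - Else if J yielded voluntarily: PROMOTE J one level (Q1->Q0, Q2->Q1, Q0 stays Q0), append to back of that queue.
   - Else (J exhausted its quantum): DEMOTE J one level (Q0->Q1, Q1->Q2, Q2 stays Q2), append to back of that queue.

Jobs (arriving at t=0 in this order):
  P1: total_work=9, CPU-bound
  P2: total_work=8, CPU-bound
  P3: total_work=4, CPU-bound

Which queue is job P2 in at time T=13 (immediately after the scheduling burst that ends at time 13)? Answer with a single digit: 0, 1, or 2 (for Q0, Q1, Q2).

t=0-3: P1@Q0 runs 3, rem=6, quantum used, demote→Q1. Q0=[P2,P3] Q1=[P1] Q2=[]
t=3-6: P2@Q0 runs 3, rem=5, quantum used, demote→Q1. Q0=[P3] Q1=[P1,P2] Q2=[]
t=6-9: P3@Q0 runs 3, rem=1, quantum used, demote→Q1. Q0=[] Q1=[P1,P2,P3] Q2=[]
t=9-13: P1@Q1 runs 4, rem=2, quantum used, demote→Q2. Q0=[] Q1=[P2,P3] Q2=[P1]
t=13-17: P2@Q1 runs 4, rem=1, quantum used, demote→Q2. Q0=[] Q1=[P3] Q2=[P1,P2]
t=17-18: P3@Q1 runs 1, rem=0, completes. Q0=[] Q1=[] Q2=[P1,P2]
t=18-20: P1@Q2 runs 2, rem=0, completes. Q0=[] Q1=[] Q2=[P2]
t=20-21: P2@Q2 runs 1, rem=0, completes. Q0=[] Q1=[] Q2=[]

Answer: 1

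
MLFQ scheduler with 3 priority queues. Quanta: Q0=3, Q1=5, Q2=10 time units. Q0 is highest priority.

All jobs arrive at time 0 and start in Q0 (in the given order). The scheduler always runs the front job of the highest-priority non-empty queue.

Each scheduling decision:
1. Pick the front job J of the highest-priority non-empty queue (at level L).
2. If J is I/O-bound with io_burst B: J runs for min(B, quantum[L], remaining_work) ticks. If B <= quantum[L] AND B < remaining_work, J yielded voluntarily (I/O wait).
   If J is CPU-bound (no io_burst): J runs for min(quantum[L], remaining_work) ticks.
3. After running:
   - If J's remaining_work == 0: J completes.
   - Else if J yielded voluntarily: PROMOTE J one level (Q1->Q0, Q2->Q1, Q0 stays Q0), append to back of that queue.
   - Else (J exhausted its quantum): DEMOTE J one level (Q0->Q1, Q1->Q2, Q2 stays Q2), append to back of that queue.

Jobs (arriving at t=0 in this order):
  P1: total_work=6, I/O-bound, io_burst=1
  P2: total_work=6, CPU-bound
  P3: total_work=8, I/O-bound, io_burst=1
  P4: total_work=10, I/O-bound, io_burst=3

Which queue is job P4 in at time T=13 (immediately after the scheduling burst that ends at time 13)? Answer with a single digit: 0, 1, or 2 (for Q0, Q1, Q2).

t=0-1: P1@Q0 runs 1, rem=5, I/O yield, promote→Q0. Q0=[P2,P3,P4,P1] Q1=[] Q2=[]
t=1-4: P2@Q0 runs 3, rem=3, quantum used, demote→Q1. Q0=[P3,P4,P1] Q1=[P2] Q2=[]
t=4-5: P3@Q0 runs 1, rem=7, I/O yield, promote→Q0. Q0=[P4,P1,P3] Q1=[P2] Q2=[]
t=5-8: P4@Q0 runs 3, rem=7, I/O yield, promote→Q0. Q0=[P1,P3,P4] Q1=[P2] Q2=[]
t=8-9: P1@Q0 runs 1, rem=4, I/O yield, promote→Q0. Q0=[P3,P4,P1] Q1=[P2] Q2=[]
t=9-10: P3@Q0 runs 1, rem=6, I/O yield, promote→Q0. Q0=[P4,P1,P3] Q1=[P2] Q2=[]
t=10-13: P4@Q0 runs 3, rem=4, I/O yield, promote→Q0. Q0=[P1,P3,P4] Q1=[P2] Q2=[]
t=13-14: P1@Q0 runs 1, rem=3, I/O yield, promote→Q0. Q0=[P3,P4,P1] Q1=[P2] Q2=[]
t=14-15: P3@Q0 runs 1, rem=5, I/O yield, promote→Q0. Q0=[P4,P1,P3] Q1=[P2] Q2=[]
t=15-18: P4@Q0 runs 3, rem=1, I/O yield, promote→Q0. Q0=[P1,P3,P4] Q1=[P2] Q2=[]
t=18-19: P1@Q0 runs 1, rem=2, I/O yield, promote→Q0. Q0=[P3,P4,P1] Q1=[P2] Q2=[]
t=19-20: P3@Q0 runs 1, rem=4, I/O yield, promote→Q0. Q0=[P4,P1,P3] Q1=[P2] Q2=[]
t=20-21: P4@Q0 runs 1, rem=0, completes. Q0=[P1,P3] Q1=[P2] Q2=[]
t=21-22: P1@Q0 runs 1, rem=1, I/O yield, promote→Q0. Q0=[P3,P1] Q1=[P2] Q2=[]
t=22-23: P3@Q0 runs 1, rem=3, I/O yield, promote→Q0. Q0=[P1,P3] Q1=[P2] Q2=[]
t=23-24: P1@Q0 runs 1, rem=0, completes. Q0=[P3] Q1=[P2] Q2=[]
t=24-25: P3@Q0 runs 1, rem=2, I/O yield, promote→Q0. Q0=[P3] Q1=[P2] Q2=[]
t=25-26: P3@Q0 runs 1, rem=1, I/O yield, promote→Q0. Q0=[P3] Q1=[P2] Q2=[]
t=26-27: P3@Q0 runs 1, rem=0, completes. Q0=[] Q1=[P2] Q2=[]
t=27-30: P2@Q1 runs 3, rem=0, completes. Q0=[] Q1=[] Q2=[]

Answer: 0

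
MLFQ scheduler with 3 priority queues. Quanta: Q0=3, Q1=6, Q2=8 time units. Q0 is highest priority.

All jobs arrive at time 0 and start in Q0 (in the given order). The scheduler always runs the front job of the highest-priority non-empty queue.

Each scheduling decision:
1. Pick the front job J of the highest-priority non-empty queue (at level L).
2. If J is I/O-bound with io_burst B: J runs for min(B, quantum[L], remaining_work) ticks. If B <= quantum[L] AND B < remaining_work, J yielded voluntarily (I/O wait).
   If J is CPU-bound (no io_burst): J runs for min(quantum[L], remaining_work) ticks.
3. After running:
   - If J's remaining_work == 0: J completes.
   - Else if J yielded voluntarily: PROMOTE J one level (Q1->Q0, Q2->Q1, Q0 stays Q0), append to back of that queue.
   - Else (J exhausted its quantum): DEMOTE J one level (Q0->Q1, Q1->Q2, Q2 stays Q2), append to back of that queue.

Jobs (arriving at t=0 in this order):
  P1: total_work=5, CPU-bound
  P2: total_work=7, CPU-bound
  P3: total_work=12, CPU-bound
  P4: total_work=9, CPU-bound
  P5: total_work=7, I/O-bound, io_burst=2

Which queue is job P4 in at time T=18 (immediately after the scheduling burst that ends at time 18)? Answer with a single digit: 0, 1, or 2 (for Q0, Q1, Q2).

t=0-3: P1@Q0 runs 3, rem=2, quantum used, demote→Q1. Q0=[P2,P3,P4,P5] Q1=[P1] Q2=[]
t=3-6: P2@Q0 runs 3, rem=4, quantum used, demote→Q1. Q0=[P3,P4,P5] Q1=[P1,P2] Q2=[]
t=6-9: P3@Q0 runs 3, rem=9, quantum used, demote→Q1. Q0=[P4,P5] Q1=[P1,P2,P3] Q2=[]
t=9-12: P4@Q0 runs 3, rem=6, quantum used, demote→Q1. Q0=[P5] Q1=[P1,P2,P3,P4] Q2=[]
t=12-14: P5@Q0 runs 2, rem=5, I/O yield, promote→Q0. Q0=[P5] Q1=[P1,P2,P3,P4] Q2=[]
t=14-16: P5@Q0 runs 2, rem=3, I/O yield, promote→Q0. Q0=[P5] Q1=[P1,P2,P3,P4] Q2=[]
t=16-18: P5@Q0 runs 2, rem=1, I/O yield, promote→Q0. Q0=[P5] Q1=[P1,P2,P3,P4] Q2=[]
t=18-19: P5@Q0 runs 1, rem=0, completes. Q0=[] Q1=[P1,P2,P3,P4] Q2=[]
t=19-21: P1@Q1 runs 2, rem=0, completes. Q0=[] Q1=[P2,P3,P4] Q2=[]
t=21-25: P2@Q1 runs 4, rem=0, completes. Q0=[] Q1=[P3,P4] Q2=[]
t=25-31: P3@Q1 runs 6, rem=3, quantum used, demote→Q2. Q0=[] Q1=[P4] Q2=[P3]
t=31-37: P4@Q1 runs 6, rem=0, completes. Q0=[] Q1=[] Q2=[P3]
t=37-40: P3@Q2 runs 3, rem=0, completes. Q0=[] Q1=[] Q2=[]

Answer: 1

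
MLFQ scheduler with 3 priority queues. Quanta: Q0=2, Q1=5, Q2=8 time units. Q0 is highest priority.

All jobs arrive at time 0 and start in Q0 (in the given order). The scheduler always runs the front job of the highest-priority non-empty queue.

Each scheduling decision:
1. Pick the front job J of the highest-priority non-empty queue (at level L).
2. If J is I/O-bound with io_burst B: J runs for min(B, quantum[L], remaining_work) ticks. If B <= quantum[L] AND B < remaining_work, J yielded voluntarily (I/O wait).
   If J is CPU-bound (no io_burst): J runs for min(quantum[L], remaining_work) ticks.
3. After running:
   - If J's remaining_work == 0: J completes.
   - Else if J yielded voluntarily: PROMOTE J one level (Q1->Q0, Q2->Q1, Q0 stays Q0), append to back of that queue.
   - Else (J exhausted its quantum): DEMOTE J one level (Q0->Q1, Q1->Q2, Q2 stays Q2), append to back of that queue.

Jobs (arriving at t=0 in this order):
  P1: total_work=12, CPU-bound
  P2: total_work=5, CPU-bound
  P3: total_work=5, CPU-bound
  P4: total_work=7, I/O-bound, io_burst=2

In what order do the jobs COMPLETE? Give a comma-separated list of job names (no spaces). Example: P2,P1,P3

t=0-2: P1@Q0 runs 2, rem=10, quantum used, demote→Q1. Q0=[P2,P3,P4] Q1=[P1] Q2=[]
t=2-4: P2@Q0 runs 2, rem=3, quantum used, demote→Q1. Q0=[P3,P4] Q1=[P1,P2] Q2=[]
t=4-6: P3@Q0 runs 2, rem=3, quantum used, demote→Q1. Q0=[P4] Q1=[P1,P2,P3] Q2=[]
t=6-8: P4@Q0 runs 2, rem=5, I/O yield, promote→Q0. Q0=[P4] Q1=[P1,P2,P3] Q2=[]
t=8-10: P4@Q0 runs 2, rem=3, I/O yield, promote→Q0. Q0=[P4] Q1=[P1,P2,P3] Q2=[]
t=10-12: P4@Q0 runs 2, rem=1, I/O yield, promote→Q0. Q0=[P4] Q1=[P1,P2,P3] Q2=[]
t=12-13: P4@Q0 runs 1, rem=0, completes. Q0=[] Q1=[P1,P2,P3] Q2=[]
t=13-18: P1@Q1 runs 5, rem=5, quantum used, demote→Q2. Q0=[] Q1=[P2,P3] Q2=[P1]
t=18-21: P2@Q1 runs 3, rem=0, completes. Q0=[] Q1=[P3] Q2=[P1]
t=21-24: P3@Q1 runs 3, rem=0, completes. Q0=[] Q1=[] Q2=[P1]
t=24-29: P1@Q2 runs 5, rem=0, completes. Q0=[] Q1=[] Q2=[]

Answer: P4,P2,P3,P1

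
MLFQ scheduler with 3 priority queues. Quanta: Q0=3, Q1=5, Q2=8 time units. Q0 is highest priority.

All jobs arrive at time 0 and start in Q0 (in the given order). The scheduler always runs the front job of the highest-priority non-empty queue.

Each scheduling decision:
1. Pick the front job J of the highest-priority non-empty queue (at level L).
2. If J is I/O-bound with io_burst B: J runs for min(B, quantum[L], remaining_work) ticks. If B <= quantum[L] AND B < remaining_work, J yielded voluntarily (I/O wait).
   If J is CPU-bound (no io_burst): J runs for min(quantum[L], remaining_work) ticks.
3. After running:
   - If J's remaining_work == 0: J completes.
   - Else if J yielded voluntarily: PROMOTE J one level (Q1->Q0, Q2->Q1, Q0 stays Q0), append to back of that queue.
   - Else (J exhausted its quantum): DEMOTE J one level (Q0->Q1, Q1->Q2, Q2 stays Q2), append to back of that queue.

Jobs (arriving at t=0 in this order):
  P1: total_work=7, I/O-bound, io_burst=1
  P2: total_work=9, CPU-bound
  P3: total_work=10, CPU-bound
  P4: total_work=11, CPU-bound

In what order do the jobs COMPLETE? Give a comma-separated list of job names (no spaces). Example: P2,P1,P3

t=0-1: P1@Q0 runs 1, rem=6, I/O yield, promote→Q0. Q0=[P2,P3,P4,P1] Q1=[] Q2=[]
t=1-4: P2@Q0 runs 3, rem=6, quantum used, demote→Q1. Q0=[P3,P4,P1] Q1=[P2] Q2=[]
t=4-7: P3@Q0 runs 3, rem=7, quantum used, demote→Q1. Q0=[P4,P1] Q1=[P2,P3] Q2=[]
t=7-10: P4@Q0 runs 3, rem=8, quantum used, demote→Q1. Q0=[P1] Q1=[P2,P3,P4] Q2=[]
t=10-11: P1@Q0 runs 1, rem=5, I/O yield, promote→Q0. Q0=[P1] Q1=[P2,P3,P4] Q2=[]
t=11-12: P1@Q0 runs 1, rem=4, I/O yield, promote→Q0. Q0=[P1] Q1=[P2,P3,P4] Q2=[]
t=12-13: P1@Q0 runs 1, rem=3, I/O yield, promote→Q0. Q0=[P1] Q1=[P2,P3,P4] Q2=[]
t=13-14: P1@Q0 runs 1, rem=2, I/O yield, promote→Q0. Q0=[P1] Q1=[P2,P3,P4] Q2=[]
t=14-15: P1@Q0 runs 1, rem=1, I/O yield, promote→Q0. Q0=[P1] Q1=[P2,P3,P4] Q2=[]
t=15-16: P1@Q0 runs 1, rem=0, completes. Q0=[] Q1=[P2,P3,P4] Q2=[]
t=16-21: P2@Q1 runs 5, rem=1, quantum used, demote→Q2. Q0=[] Q1=[P3,P4] Q2=[P2]
t=21-26: P3@Q1 runs 5, rem=2, quantum used, demote→Q2. Q0=[] Q1=[P4] Q2=[P2,P3]
t=26-31: P4@Q1 runs 5, rem=3, quantum used, demote→Q2. Q0=[] Q1=[] Q2=[P2,P3,P4]
t=31-32: P2@Q2 runs 1, rem=0, completes. Q0=[] Q1=[] Q2=[P3,P4]
t=32-34: P3@Q2 runs 2, rem=0, completes. Q0=[] Q1=[] Q2=[P4]
t=34-37: P4@Q2 runs 3, rem=0, completes. Q0=[] Q1=[] Q2=[]

Answer: P1,P2,P3,P4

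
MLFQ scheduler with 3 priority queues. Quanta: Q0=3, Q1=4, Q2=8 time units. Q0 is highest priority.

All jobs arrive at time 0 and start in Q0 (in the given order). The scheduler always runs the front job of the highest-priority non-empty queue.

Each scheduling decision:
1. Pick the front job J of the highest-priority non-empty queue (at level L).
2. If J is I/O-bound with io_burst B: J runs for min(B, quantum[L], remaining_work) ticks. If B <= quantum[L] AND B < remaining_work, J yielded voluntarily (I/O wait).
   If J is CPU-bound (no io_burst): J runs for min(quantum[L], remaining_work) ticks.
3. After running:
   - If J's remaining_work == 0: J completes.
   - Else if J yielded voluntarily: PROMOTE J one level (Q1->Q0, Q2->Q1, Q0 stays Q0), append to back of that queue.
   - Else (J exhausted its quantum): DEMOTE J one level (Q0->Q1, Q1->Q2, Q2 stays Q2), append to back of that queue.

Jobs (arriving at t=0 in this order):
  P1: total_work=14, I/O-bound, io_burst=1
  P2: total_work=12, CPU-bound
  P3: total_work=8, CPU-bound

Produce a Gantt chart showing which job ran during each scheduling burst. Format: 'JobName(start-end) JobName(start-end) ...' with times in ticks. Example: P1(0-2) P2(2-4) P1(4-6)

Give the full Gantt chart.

t=0-1: P1@Q0 runs 1, rem=13, I/O yield, promote→Q0. Q0=[P2,P3,P1] Q1=[] Q2=[]
t=1-4: P2@Q0 runs 3, rem=9, quantum used, demote→Q1. Q0=[P3,P1] Q1=[P2] Q2=[]
t=4-7: P3@Q0 runs 3, rem=5, quantum used, demote→Q1. Q0=[P1] Q1=[P2,P3] Q2=[]
t=7-8: P1@Q0 runs 1, rem=12, I/O yield, promote→Q0. Q0=[P1] Q1=[P2,P3] Q2=[]
t=8-9: P1@Q0 runs 1, rem=11, I/O yield, promote→Q0. Q0=[P1] Q1=[P2,P3] Q2=[]
t=9-10: P1@Q0 runs 1, rem=10, I/O yield, promote→Q0. Q0=[P1] Q1=[P2,P3] Q2=[]
t=10-11: P1@Q0 runs 1, rem=9, I/O yield, promote→Q0. Q0=[P1] Q1=[P2,P3] Q2=[]
t=11-12: P1@Q0 runs 1, rem=8, I/O yield, promote→Q0. Q0=[P1] Q1=[P2,P3] Q2=[]
t=12-13: P1@Q0 runs 1, rem=7, I/O yield, promote→Q0. Q0=[P1] Q1=[P2,P3] Q2=[]
t=13-14: P1@Q0 runs 1, rem=6, I/O yield, promote→Q0. Q0=[P1] Q1=[P2,P3] Q2=[]
t=14-15: P1@Q0 runs 1, rem=5, I/O yield, promote→Q0. Q0=[P1] Q1=[P2,P3] Q2=[]
t=15-16: P1@Q0 runs 1, rem=4, I/O yield, promote→Q0. Q0=[P1] Q1=[P2,P3] Q2=[]
t=16-17: P1@Q0 runs 1, rem=3, I/O yield, promote→Q0. Q0=[P1] Q1=[P2,P3] Q2=[]
t=17-18: P1@Q0 runs 1, rem=2, I/O yield, promote→Q0. Q0=[P1] Q1=[P2,P3] Q2=[]
t=18-19: P1@Q0 runs 1, rem=1, I/O yield, promote→Q0. Q0=[P1] Q1=[P2,P3] Q2=[]
t=19-20: P1@Q0 runs 1, rem=0, completes. Q0=[] Q1=[P2,P3] Q2=[]
t=20-24: P2@Q1 runs 4, rem=5, quantum used, demote→Q2. Q0=[] Q1=[P3] Q2=[P2]
t=24-28: P3@Q1 runs 4, rem=1, quantum used, demote→Q2. Q0=[] Q1=[] Q2=[P2,P3]
t=28-33: P2@Q2 runs 5, rem=0, completes. Q0=[] Q1=[] Q2=[P3]
t=33-34: P3@Q2 runs 1, rem=0, completes. Q0=[] Q1=[] Q2=[]

Answer: P1(0-1) P2(1-4) P3(4-7) P1(7-8) P1(8-9) P1(9-10) P1(10-11) P1(11-12) P1(12-13) P1(13-14) P1(14-15) P1(15-16) P1(16-17) P1(17-18) P1(18-19) P1(19-20) P2(20-24) P3(24-28) P2(28-33) P3(33-34)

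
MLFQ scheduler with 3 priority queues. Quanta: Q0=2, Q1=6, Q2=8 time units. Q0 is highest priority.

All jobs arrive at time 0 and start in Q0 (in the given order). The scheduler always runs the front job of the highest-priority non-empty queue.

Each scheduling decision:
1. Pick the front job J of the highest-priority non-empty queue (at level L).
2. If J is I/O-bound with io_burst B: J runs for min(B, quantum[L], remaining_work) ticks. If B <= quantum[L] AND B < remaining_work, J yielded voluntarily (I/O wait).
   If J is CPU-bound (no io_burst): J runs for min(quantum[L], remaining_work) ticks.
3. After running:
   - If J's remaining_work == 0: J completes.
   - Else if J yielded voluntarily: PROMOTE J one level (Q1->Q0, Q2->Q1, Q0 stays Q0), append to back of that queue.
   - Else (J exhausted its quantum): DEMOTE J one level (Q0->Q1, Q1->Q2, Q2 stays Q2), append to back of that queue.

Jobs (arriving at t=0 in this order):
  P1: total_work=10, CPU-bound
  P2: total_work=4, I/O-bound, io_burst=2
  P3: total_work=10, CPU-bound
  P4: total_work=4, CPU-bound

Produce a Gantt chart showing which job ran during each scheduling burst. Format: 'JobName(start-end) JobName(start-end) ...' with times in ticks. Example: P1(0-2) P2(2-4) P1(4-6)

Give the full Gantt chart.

t=0-2: P1@Q0 runs 2, rem=8, quantum used, demote→Q1. Q0=[P2,P3,P4] Q1=[P1] Q2=[]
t=2-4: P2@Q0 runs 2, rem=2, I/O yield, promote→Q0. Q0=[P3,P4,P2] Q1=[P1] Q2=[]
t=4-6: P3@Q0 runs 2, rem=8, quantum used, demote→Q1. Q0=[P4,P2] Q1=[P1,P3] Q2=[]
t=6-8: P4@Q0 runs 2, rem=2, quantum used, demote→Q1. Q0=[P2] Q1=[P1,P3,P4] Q2=[]
t=8-10: P2@Q0 runs 2, rem=0, completes. Q0=[] Q1=[P1,P3,P4] Q2=[]
t=10-16: P1@Q1 runs 6, rem=2, quantum used, demote→Q2. Q0=[] Q1=[P3,P4] Q2=[P1]
t=16-22: P3@Q1 runs 6, rem=2, quantum used, demote→Q2. Q0=[] Q1=[P4] Q2=[P1,P3]
t=22-24: P4@Q1 runs 2, rem=0, completes. Q0=[] Q1=[] Q2=[P1,P3]
t=24-26: P1@Q2 runs 2, rem=0, completes. Q0=[] Q1=[] Q2=[P3]
t=26-28: P3@Q2 runs 2, rem=0, completes. Q0=[] Q1=[] Q2=[]

Answer: P1(0-2) P2(2-4) P3(4-6) P4(6-8) P2(8-10) P1(10-16) P3(16-22) P4(22-24) P1(24-26) P3(26-28)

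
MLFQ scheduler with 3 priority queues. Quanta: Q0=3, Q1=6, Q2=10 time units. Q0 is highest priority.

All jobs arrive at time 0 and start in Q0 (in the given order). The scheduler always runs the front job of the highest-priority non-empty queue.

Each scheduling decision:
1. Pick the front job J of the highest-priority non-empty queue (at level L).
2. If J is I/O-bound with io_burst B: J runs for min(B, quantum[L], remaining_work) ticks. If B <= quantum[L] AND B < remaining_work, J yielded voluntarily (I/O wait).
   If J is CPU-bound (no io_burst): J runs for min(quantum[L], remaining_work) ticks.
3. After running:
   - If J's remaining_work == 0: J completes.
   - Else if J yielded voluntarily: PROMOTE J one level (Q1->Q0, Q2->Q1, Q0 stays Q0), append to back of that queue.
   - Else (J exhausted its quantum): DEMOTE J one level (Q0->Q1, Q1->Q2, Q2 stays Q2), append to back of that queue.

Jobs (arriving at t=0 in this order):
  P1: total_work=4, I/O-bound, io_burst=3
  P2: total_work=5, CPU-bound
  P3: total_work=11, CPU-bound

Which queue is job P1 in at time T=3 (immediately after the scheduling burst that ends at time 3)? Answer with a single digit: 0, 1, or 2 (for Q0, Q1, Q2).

Answer: 0

Derivation:
t=0-3: P1@Q0 runs 3, rem=1, I/O yield, promote→Q0. Q0=[P2,P3,P1] Q1=[] Q2=[]
t=3-6: P2@Q0 runs 3, rem=2, quantum used, demote→Q1. Q0=[P3,P1] Q1=[P2] Q2=[]
t=6-9: P3@Q0 runs 3, rem=8, quantum used, demote→Q1. Q0=[P1] Q1=[P2,P3] Q2=[]
t=9-10: P1@Q0 runs 1, rem=0, completes. Q0=[] Q1=[P2,P3] Q2=[]
t=10-12: P2@Q1 runs 2, rem=0, completes. Q0=[] Q1=[P3] Q2=[]
t=12-18: P3@Q1 runs 6, rem=2, quantum used, demote→Q2. Q0=[] Q1=[] Q2=[P3]
t=18-20: P3@Q2 runs 2, rem=0, completes. Q0=[] Q1=[] Q2=[]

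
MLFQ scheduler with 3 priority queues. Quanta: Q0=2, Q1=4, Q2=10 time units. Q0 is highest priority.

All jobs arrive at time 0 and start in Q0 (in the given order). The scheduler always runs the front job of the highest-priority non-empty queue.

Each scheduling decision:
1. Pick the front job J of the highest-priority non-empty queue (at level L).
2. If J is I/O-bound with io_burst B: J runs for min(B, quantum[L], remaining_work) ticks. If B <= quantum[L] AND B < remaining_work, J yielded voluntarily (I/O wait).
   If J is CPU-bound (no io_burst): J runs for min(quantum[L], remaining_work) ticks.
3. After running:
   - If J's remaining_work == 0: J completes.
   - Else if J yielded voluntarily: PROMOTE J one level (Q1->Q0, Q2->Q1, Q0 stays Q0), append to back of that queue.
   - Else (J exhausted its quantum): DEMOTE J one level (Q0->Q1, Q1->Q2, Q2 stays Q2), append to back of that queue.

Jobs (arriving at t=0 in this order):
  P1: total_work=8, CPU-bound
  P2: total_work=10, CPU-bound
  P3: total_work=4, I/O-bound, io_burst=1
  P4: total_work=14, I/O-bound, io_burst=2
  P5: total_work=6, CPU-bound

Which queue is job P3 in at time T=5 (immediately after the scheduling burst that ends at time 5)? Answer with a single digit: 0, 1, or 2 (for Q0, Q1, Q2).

Answer: 0

Derivation:
t=0-2: P1@Q0 runs 2, rem=6, quantum used, demote→Q1. Q0=[P2,P3,P4,P5] Q1=[P1] Q2=[]
t=2-4: P2@Q0 runs 2, rem=8, quantum used, demote→Q1. Q0=[P3,P4,P5] Q1=[P1,P2] Q2=[]
t=4-5: P3@Q0 runs 1, rem=3, I/O yield, promote→Q0. Q0=[P4,P5,P3] Q1=[P1,P2] Q2=[]
t=5-7: P4@Q0 runs 2, rem=12, I/O yield, promote→Q0. Q0=[P5,P3,P4] Q1=[P1,P2] Q2=[]
t=7-9: P5@Q0 runs 2, rem=4, quantum used, demote→Q1. Q0=[P3,P4] Q1=[P1,P2,P5] Q2=[]
t=9-10: P3@Q0 runs 1, rem=2, I/O yield, promote→Q0. Q0=[P4,P3] Q1=[P1,P2,P5] Q2=[]
t=10-12: P4@Q0 runs 2, rem=10, I/O yield, promote→Q0. Q0=[P3,P4] Q1=[P1,P2,P5] Q2=[]
t=12-13: P3@Q0 runs 1, rem=1, I/O yield, promote→Q0. Q0=[P4,P3] Q1=[P1,P2,P5] Q2=[]
t=13-15: P4@Q0 runs 2, rem=8, I/O yield, promote→Q0. Q0=[P3,P4] Q1=[P1,P2,P5] Q2=[]
t=15-16: P3@Q0 runs 1, rem=0, completes. Q0=[P4] Q1=[P1,P2,P5] Q2=[]
t=16-18: P4@Q0 runs 2, rem=6, I/O yield, promote→Q0. Q0=[P4] Q1=[P1,P2,P5] Q2=[]
t=18-20: P4@Q0 runs 2, rem=4, I/O yield, promote→Q0. Q0=[P4] Q1=[P1,P2,P5] Q2=[]
t=20-22: P4@Q0 runs 2, rem=2, I/O yield, promote→Q0. Q0=[P4] Q1=[P1,P2,P5] Q2=[]
t=22-24: P4@Q0 runs 2, rem=0, completes. Q0=[] Q1=[P1,P2,P5] Q2=[]
t=24-28: P1@Q1 runs 4, rem=2, quantum used, demote→Q2. Q0=[] Q1=[P2,P5] Q2=[P1]
t=28-32: P2@Q1 runs 4, rem=4, quantum used, demote→Q2. Q0=[] Q1=[P5] Q2=[P1,P2]
t=32-36: P5@Q1 runs 4, rem=0, completes. Q0=[] Q1=[] Q2=[P1,P2]
t=36-38: P1@Q2 runs 2, rem=0, completes. Q0=[] Q1=[] Q2=[P2]
t=38-42: P2@Q2 runs 4, rem=0, completes. Q0=[] Q1=[] Q2=[]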